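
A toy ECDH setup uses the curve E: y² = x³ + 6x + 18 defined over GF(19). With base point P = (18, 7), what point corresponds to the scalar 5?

(3, 5)

Double-and-add on 5 = (101)₂. Start with P = (18, 7) for the leading 1-bit.
double: tangent at (18, 7): λ = (3·18² + 6)/(2·7) ≡ 9/14. 14⁻¹ ≡ 15 (mod 19) since 14·15 = 210 ≡ 1, so λ ≡ 9·15 ≡ 2.
  x = λ² - 18 - 18 = 4 - 36 ≡ 6; y = λ·(18 - 6) - 7 ≡ 17. → (6, 17)
double: tangent at (6, 17): λ = (3·6² + 6)/(2·17) ≡ 0/15. 15⁻¹ ≡ 14 (mod 19), so λ ≡ 0·14 ≡ 0.
  x = λ² - 6 - 6 = 0 - 12 ≡ 7; y = λ·(6 - 7) - 17 ≡ 2. → (7, 2)
add P: (7, 2) + (18, 7). λ = (7 - 2)/(18 - 7) ≡ 5/11 mod 19. 11⁻¹ ≡ 7 (mod 19) since 11·7 = 77 ≡ 1, so λ ≡ 16.
  x = λ² - 7 - 18 = 256 - 25 ≡ 3; y = λ·(7 - 3) - 2 ≡ 5. → (3, 5)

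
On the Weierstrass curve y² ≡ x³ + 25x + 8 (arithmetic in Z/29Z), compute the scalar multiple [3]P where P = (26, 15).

Repeated addition: build up to 3P.
2P: tangent at (26, 15): λ = (3·26² + 25)/(2·15) ≡ 23/1. 1⁻¹ ≡ 1 (mod 29), so λ ≡ 23·1 ≡ 23.
  x = λ² - 26 - 26 = 529 - 52 ≡ 13; y = λ·(26 - 13) - 15 ≡ 23. → (13, 23)
3P: (13, 23) + (26, 15). λ = (15 - 23)/(26 - 13) ≡ 21/13 mod 29. 13⁻¹ ≡ 9 (mod 29), so λ ≡ 15.
  x = λ² - 13 - 26 = 225 - 39 ≡ 12; y = λ·(13 - 12) - 23 ≡ 21. → (12, 21)

(12, 21)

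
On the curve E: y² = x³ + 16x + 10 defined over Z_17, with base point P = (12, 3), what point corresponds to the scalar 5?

Repeated addition: build up to 5P.
2P: tangent at (12, 3): λ = (3·12² + 16)/(2·3) ≡ 6/6. 6⁻¹ ≡ 3 (mod 17) since 6·3 = 18 ≡ 1, so λ ≡ 6·3 ≡ 1.
  x = λ² - 12 - 12 = 1 - 24 ≡ 11; y = λ·(12 - 11) - 3 ≡ 15. → (11, 15)
3P: (11, 15) + (12, 3). λ = (3 - 15)/(12 - 11) ≡ 5/1 mod 17. 1⁻¹ ≡ 1 (mod 17), so λ ≡ 5.
  x = λ² - 11 - 12 = 25 - 23 ≡ 2; y = λ·(11 - 2) - 15 ≡ 13. → (2, 13)
4P: (2, 13) + (12, 3). λ = (3 - 13)/(12 - 2) ≡ 7/10 mod 17. 10⁻¹ ≡ 12 (mod 17) since 10·12 = 120 ≡ 1, so λ ≡ 16.
  x = λ² - 2 - 12 = 256 - 14 ≡ 4; y = λ·(2 - 4) - 13 ≡ 6. → (4, 6)
5P: (4, 6) + (12, 3). λ = (3 - 6)/(12 - 4) ≡ 14/8 mod 17. 8⁻¹ ≡ 15 (mod 17), so λ ≡ 6.
  x = λ² - 4 - 12 = 36 - 16 ≡ 3; y = λ·(4 - 3) - 6 ≡ 0. → (3, 0)

(3, 0)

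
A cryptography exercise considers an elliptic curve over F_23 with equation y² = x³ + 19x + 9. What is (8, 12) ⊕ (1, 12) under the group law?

(8, 12) + (1, 12). λ = (12 - 12)/(1 - 8) ≡ 0/16 mod 23. 16⁻¹ ≡ 13 (mod 23), so λ ≡ 0.
  x = λ² - 8 - 1 = 0 - 9 ≡ 14; y = λ·(8 - 14) - 12 ≡ 11. → (14, 11)

(14, 11)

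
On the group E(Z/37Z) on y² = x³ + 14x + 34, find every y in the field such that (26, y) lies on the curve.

x³ + 14x + 34 = 17974 ≡ 29 (mod 37).
29 is a non-residue mod 37; no y exists.

none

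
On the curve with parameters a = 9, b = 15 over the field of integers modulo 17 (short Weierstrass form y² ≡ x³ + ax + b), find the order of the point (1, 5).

4

2P: tangent at (1, 5): λ = (3·1² + 9)/(2·5) ≡ 12/10. 10⁻¹ ≡ 12 (mod 17) since 10·12 = 120 ≡ 1, so λ ≡ 12·12 ≡ 8.
  x = λ² - 1 - 1 = 64 - 2 ≡ 11; y = λ·(1 - 11) - 5 ≡ 0. → (11, 0)
3P: (11, 0) + (1, 5). λ = (5 - 0)/(1 - 11) ≡ 5/7 mod 17. 7⁻¹ ≡ 5 (mod 17), so λ ≡ 8.
  x = λ² - 11 - 1 = 64 - 12 ≡ 1; y = λ·(11 - 1) - 0 ≡ 12. → (1, 12)
4P: (1, 12) + (1, 5): same x and y₁ ≡ -y₂, so the sum is O.
4P = O, so the order is 4.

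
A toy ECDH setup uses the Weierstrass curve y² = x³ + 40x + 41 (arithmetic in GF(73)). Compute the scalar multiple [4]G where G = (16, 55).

Double-and-add on 4 = (100)₂. Start with G = (16, 55) for the leading 1-bit.
double: tangent at (16, 55): λ = (3·16² + 40)/(2·55) ≡ 5/37. 37⁻¹ ≡ 2 (mod 73) since 37·2 = 74 ≡ 1, so λ ≡ 5·2 ≡ 10.
  x = λ² - 16 - 16 = 100 - 32 ≡ 68; y = λ·(16 - 68) - 55 ≡ 9. → (68, 9)
double: tangent at (68, 9): λ = (3·68² + 40)/(2·9) ≡ 42/18. 18⁻¹ ≡ 69 (mod 73) since 18·69 = 1242 ≡ 1, so λ ≡ 42·69 ≡ 51.
  x = λ² - 68 - 68 = 2601 - 136 ≡ 56; y = λ·(68 - 56) - 9 ≡ 19. → (56, 19)

(56, 19)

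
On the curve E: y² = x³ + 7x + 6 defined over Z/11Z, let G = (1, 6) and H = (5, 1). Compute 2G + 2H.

(6, 0)

First 2G:
Repeated addition: build up to 2G.
2G: tangent at (1, 6): λ = (3·1² + 7)/(2·6) ≡ 10/1. 1⁻¹ ≡ 1 (mod 11), so λ ≡ 10·1 ≡ 10.
  x = λ² - 1 - 1 = 100 - 2 ≡ 10; y = λ·(1 - 10) - 6 ≡ 3. → (10, 3)
2G = (10, 3).
Next 2H:
Repeated addition: build up to 2H.
2H: tangent at (5, 1): λ = (3·5² + 7)/(2·1) ≡ 5/2. 2⁻¹ ≡ 6 (mod 11), so λ ≡ 5·6 ≡ 8.
  x = λ² - 5 - 5 = 64 - 10 ≡ 10; y = λ·(5 - 10) - 1 ≡ 3. → (10, 3)
2H = (10, 3).
Finally 2G + 2H:
tangent at (10, 3): λ = (3·10² + 7)/(2·3) ≡ 10/6. 6⁻¹ ≡ 2 (mod 11) since 6·2 = 12 ≡ 1, so λ ≡ 10·2 ≡ 9.
  x = λ² - 10 - 10 = 81 - 20 ≡ 6; y = λ·(10 - 6) - 3 ≡ 0. → (6, 0)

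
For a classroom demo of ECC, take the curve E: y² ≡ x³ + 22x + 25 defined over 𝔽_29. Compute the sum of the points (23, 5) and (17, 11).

(19, 20)

(23, 5) + (17, 11). λ = (11 - 5)/(17 - 23) ≡ 6/23 mod 29. 23⁻¹ ≡ 24 (mod 29) since 23·24 = 552 ≡ 1, so λ ≡ 28.
  x = λ² - 23 - 17 = 784 - 40 ≡ 19; y = λ·(23 - 19) - 5 ≡ 20. → (19, 20)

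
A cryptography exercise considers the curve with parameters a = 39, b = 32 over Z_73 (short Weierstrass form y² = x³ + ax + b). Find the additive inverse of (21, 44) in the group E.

-(21, 44) = (21, -44 mod 73) = (21, 29).

(21, 29)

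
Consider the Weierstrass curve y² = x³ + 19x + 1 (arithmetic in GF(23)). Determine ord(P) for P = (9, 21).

2P: tangent at (9, 21): λ = (3·9² + 19)/(2·21) ≡ 9/19. 19⁻¹ ≡ 17 (mod 23) since 19·17 = 323 ≡ 1, so λ ≡ 9·17 ≡ 15.
  x = λ² - 9 - 9 = 225 - 18 ≡ 0; y = λ·(9 - 0) - 21 ≡ 22. → (0, 22)
3P: (0, 22) + (9, 21). λ = (21 - 22)/(9 - 0) ≡ 22/9 mod 23. 9⁻¹ ≡ 18 (mod 23), so λ ≡ 5.
  x = λ² - 0 - 9 = 25 - 9 ≡ 16; y = λ·(0 - 16) - 22 ≡ 13. → (16, 13)
4P: (16, 13) + (9, 21). λ = (21 - 13)/(9 - 16) ≡ 8/16 mod 23. 16⁻¹ ≡ 13 (mod 23), so λ ≡ 12.
  x = λ² - 16 - 9 = 144 - 25 ≡ 4; y = λ·(16 - 4) - 13 ≡ 16. → (4, 16)
5P: (4, 16) + (9, 21). λ = (21 - 16)/(9 - 4) ≡ 5/5 mod 23. 5⁻¹ ≡ 14 (mod 23), so λ ≡ 1.
  x = λ² - 4 - 9 = 1 - 13 ≡ 11; y = λ·(4 - 11) - 16 ≡ 0. → (11, 0)
6P: (11, 0) + (9, 21). λ = (21 - 0)/(9 - 11) ≡ 21/21 mod 23. 21⁻¹ ≡ 11 (mod 23) since 21·11 = 231 ≡ 1, so λ ≡ 1.
  x = λ² - 11 - 9 = 1 - 20 ≡ 4; y = λ·(11 - 4) - 0 ≡ 7. → (4, 7)
7P: (4, 7) + (9, 21). λ = (21 - 7)/(9 - 4) ≡ 14/5 mod 23. 5⁻¹ ≡ 14 (mod 23), so λ ≡ 12.
  x = λ² - 4 - 9 = 144 - 13 ≡ 16; y = λ·(4 - 16) - 7 ≡ 10. → (16, 10)
8P: (16, 10) + (9, 21). λ = (21 - 10)/(9 - 16) ≡ 11/16 mod 23. 16⁻¹ ≡ 13 (mod 23) since 16·13 = 208 ≡ 1, so λ ≡ 5.
  x = λ² - 16 - 9 = 25 - 25 ≡ 0; y = λ·(16 - 0) - 10 ≡ 1. → (0, 1)
9P: (0, 1) + (9, 21). λ = (21 - 1)/(9 - 0) ≡ 20/9 mod 23. 9⁻¹ ≡ 18 (mod 23), so λ ≡ 15.
  x = λ² - 0 - 9 = 225 - 9 ≡ 9; y = λ·(0 - 9) - 1 ≡ 2. → (9, 2)
10P: (9, 2) + (9, 21): same x and y₁ ≡ -y₂, so the sum is the point at infinity.
10P = the point at infinity, so the order is 10.

10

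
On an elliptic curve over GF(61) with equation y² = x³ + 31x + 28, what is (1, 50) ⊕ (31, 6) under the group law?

(26, 7)

(1, 50) + (31, 6). λ = (6 - 50)/(31 - 1) ≡ 17/30 mod 61. 30⁻¹ ≡ 59 (mod 61) since 30·59 = 1770 ≡ 1, so λ ≡ 27.
  x = λ² - 1 - 31 = 729 - 32 ≡ 26; y = λ·(1 - 26) - 50 ≡ 7. → (26, 7)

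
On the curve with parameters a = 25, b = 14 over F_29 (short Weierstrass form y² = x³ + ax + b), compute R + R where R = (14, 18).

tangent at (14, 18): λ = (3·14² + 25)/(2·18) ≡ 4/7. 7⁻¹ ≡ 25 (mod 29) since 7·25 = 175 ≡ 1, so λ ≡ 4·25 ≡ 13.
  x = λ² - 14 - 14 = 169 - 28 ≡ 25; y = λ·(14 - 25) - 18 ≡ 13. → (25, 13)

(25, 13)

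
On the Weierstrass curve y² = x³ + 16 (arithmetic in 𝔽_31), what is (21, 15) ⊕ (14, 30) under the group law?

(24, 18)

(21, 15) + (14, 30). λ = (30 - 15)/(14 - 21) ≡ 15/24 mod 31. 24⁻¹ ≡ 22 (mod 31), so λ ≡ 20.
  x = λ² - 21 - 14 = 400 - 35 ≡ 24; y = λ·(21 - 24) - 15 ≡ 18. → (24, 18)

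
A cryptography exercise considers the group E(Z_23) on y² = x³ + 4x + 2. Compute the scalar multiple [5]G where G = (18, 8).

Repeated addition: build up to 5G.
2G: tangent at (18, 8): λ = (3·18² + 4)/(2·8) ≡ 10/16. 16⁻¹ ≡ 13 (mod 23), so λ ≡ 10·13 ≡ 15.
  x = λ² - 18 - 18 = 225 - 36 ≡ 5; y = λ·(18 - 5) - 8 ≡ 3. → (5, 3)
3G: (5, 3) + (18, 8). λ = (8 - 3)/(18 - 5) ≡ 5/13 mod 23. 13⁻¹ ≡ 16 (mod 23), so λ ≡ 11.
  x = λ² - 5 - 18 = 121 - 23 ≡ 6; y = λ·(5 - 6) - 3 ≡ 9. → (6, 9)
4G: (6, 9) + (18, 8). λ = (8 - 9)/(18 - 6) ≡ 22/12 mod 23. 12⁻¹ ≡ 2 (mod 23), so λ ≡ 21.
  x = λ² - 6 - 18 = 441 - 24 ≡ 3; y = λ·(6 - 3) - 9 ≡ 8. → (3, 8)
5G: (3, 8) + (18, 8). λ = (8 - 8)/(18 - 3) ≡ 0/15 mod 23. 15⁻¹ ≡ 20 (mod 23) since 15·20 = 300 ≡ 1, so λ ≡ 0.
  x = λ² - 3 - 18 = 0 - 21 ≡ 2; y = λ·(3 - 2) - 8 ≡ 15. → (2, 15)

(2, 15)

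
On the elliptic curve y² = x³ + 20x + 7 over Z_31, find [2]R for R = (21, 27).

(8, 11)

tangent at (21, 27): λ = (3·21² + 20)/(2·27) ≡ 10/23. 23⁻¹ ≡ 27 (mod 31) since 23·27 = 621 ≡ 1, so λ ≡ 10·27 ≡ 22.
  x = λ² - 21 - 21 = 484 - 42 ≡ 8; y = λ·(21 - 8) - 27 ≡ 11. → (8, 11)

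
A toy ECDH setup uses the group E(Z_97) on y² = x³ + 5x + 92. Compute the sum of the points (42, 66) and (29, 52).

(42, 66) + (29, 52). λ = (52 - 66)/(29 - 42) ≡ 83/84 mod 97. 84⁻¹ ≡ 82 (mod 97) since 84·82 = 6888 ≡ 1, so λ ≡ 16.
  x = λ² - 42 - 29 = 256 - 71 ≡ 88; y = λ·(42 - 88) - 66 ≡ 71. → (88, 71)

(88, 71)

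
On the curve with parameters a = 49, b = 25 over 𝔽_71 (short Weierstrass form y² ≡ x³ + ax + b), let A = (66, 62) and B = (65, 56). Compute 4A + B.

First 4A:
Repeated addition: build up to 4A.
2A: tangent at (66, 62): λ = (3·66² + 49)/(2·62) ≡ 53/53. 53⁻¹ ≡ 67 (mod 71), so λ ≡ 53·67 ≡ 1.
  x = λ² - 66 - 66 = 1 - 132 ≡ 11; y = λ·(66 - 11) - 62 ≡ 64. → (11, 64)
3A: (11, 64) + (66, 62). λ = (62 - 64)/(66 - 11) ≡ 69/55 mod 71. 55⁻¹ ≡ 31 (mod 71), so λ ≡ 9.
  x = λ² - 11 - 66 = 81 - 77 ≡ 4; y = λ·(11 - 4) - 64 ≡ 70. → (4, 70)
4A: (4, 70) + (66, 62). λ = (62 - 70)/(66 - 4) ≡ 63/62 mod 71. 62⁻¹ ≡ 63 (mod 71) since 62·63 = 3906 ≡ 1, so λ ≡ 64.
  x = λ² - 4 - 66 = 4096 - 70 ≡ 50; y = λ·(4 - 50) - 70 ≡ 39. → (50, 39)
4A = (50, 39).
Finally 4A + B:
(50, 39) + (65, 56). λ = (56 - 39)/(65 - 50) ≡ 17/15 mod 71. 15⁻¹ ≡ 19 (mod 71) since 15·19 = 285 ≡ 1, so λ ≡ 39.
  x = λ² - 50 - 65 = 1521 - 115 ≡ 57; y = λ·(50 - 57) - 39 ≡ 43. → (57, 43)

(57, 43)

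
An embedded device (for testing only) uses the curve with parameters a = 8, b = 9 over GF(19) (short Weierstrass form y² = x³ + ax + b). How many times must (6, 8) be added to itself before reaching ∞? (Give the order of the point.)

4

2P: tangent at (6, 8): λ = (3·6² + 8)/(2·8) ≡ 2/16. 16⁻¹ ≡ 6 (mod 19), so λ ≡ 2·6 ≡ 12.
  x = λ² - 6 - 6 = 144 - 12 ≡ 18; y = λ·(6 - 18) - 8 ≡ 0. → (18, 0)
3P: (18, 0) + (6, 8). λ = (8 - 0)/(6 - 18) ≡ 8/7 mod 19. 7⁻¹ ≡ 11 (mod 19) since 7·11 = 77 ≡ 1, so λ ≡ 12.
  x = λ² - 18 - 6 = 144 - 24 ≡ 6; y = λ·(18 - 6) - 0 ≡ 11. → (6, 11)
4P: (6, 11) + (6, 8): same x and y₁ ≡ -y₂, so the sum is ∞.
4P = ∞, so the order is 4.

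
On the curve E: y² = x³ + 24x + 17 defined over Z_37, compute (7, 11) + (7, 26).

O

The two points share x = 7 and their y-coordinates satisfy 11 + 26 ≡ 0 (mod 37), so they are inverses. Their sum is O.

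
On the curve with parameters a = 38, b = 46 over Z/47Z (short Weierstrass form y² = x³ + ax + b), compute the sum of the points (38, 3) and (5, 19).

(38, 3) + (5, 19). λ = (19 - 3)/(5 - 38) ≡ 16/14 mod 47. 14⁻¹ ≡ 37 (mod 47), so λ ≡ 28.
  x = λ² - 38 - 5 = 784 - 43 ≡ 36; y = λ·(38 - 36) - 3 ≡ 6. → (36, 6)

(36, 6)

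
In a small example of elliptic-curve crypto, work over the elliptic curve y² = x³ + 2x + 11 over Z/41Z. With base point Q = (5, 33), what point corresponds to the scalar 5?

Double-and-add on 5 = (101)₂. Start with Q = (5, 33) for the leading 1-bit.
double: tangent at (5, 33): λ = (3·5² + 2)/(2·33) ≡ 36/25. 25⁻¹ ≡ 23 (mod 41) since 25·23 = 575 ≡ 1, so λ ≡ 36·23 ≡ 8.
  x = λ² - 5 - 5 = 64 - 10 ≡ 13; y = λ·(5 - 13) - 33 ≡ 26. → (13, 26)
double: tangent at (13, 26): λ = (3·13² + 2)/(2·26) ≡ 17/11. 11⁻¹ ≡ 15 (mod 41) since 11·15 = 165 ≡ 1, so λ ≡ 17·15 ≡ 9.
  x = λ² - 13 - 13 = 81 - 26 ≡ 14; y = λ·(13 - 14) - 26 ≡ 6. → (14, 6)
add Q: (14, 6) + (5, 33). λ = (33 - 6)/(5 - 14) ≡ 27/32 mod 41. 32⁻¹ ≡ 9 (mod 41), so λ ≡ 38.
  x = λ² - 14 - 5 = 1444 - 19 ≡ 31; y = λ·(14 - 31) - 6 ≡ 4. → (31, 4)

(31, 4)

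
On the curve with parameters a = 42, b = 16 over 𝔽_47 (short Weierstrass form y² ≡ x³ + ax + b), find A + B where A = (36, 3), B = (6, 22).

(23, 6)

(36, 3) + (6, 22). λ = (22 - 3)/(6 - 36) ≡ 19/17 mod 47. 17⁻¹ ≡ 36 (mod 47) since 17·36 = 612 ≡ 1, so λ ≡ 26.
  x = λ² - 36 - 6 = 676 - 42 ≡ 23; y = λ·(36 - 23) - 3 ≡ 6. → (23, 6)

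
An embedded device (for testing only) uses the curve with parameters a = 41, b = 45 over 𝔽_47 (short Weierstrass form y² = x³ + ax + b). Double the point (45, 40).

(32, 35)

tangent at (45, 40): λ = (3·45² + 41)/(2·40) ≡ 6/33. 33⁻¹ ≡ 10 (mod 47), so λ ≡ 6·10 ≡ 13.
  x = λ² - 45 - 45 = 169 - 90 ≡ 32; y = λ·(45 - 32) - 40 ≡ 35. → (32, 35)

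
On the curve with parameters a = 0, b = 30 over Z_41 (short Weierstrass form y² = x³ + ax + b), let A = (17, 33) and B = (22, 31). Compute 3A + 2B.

First 3A:
Repeated addition: build up to 3A.
2A: tangent at (17, 33): λ = (3·17² + 0)/(2·33) ≡ 6/25. 25⁻¹ ≡ 23 (mod 41), so λ ≡ 6·23 ≡ 15.
  x = λ² - 17 - 17 = 225 - 34 ≡ 27; y = λ·(17 - 27) - 33 ≡ 22. → (27, 22)
3A: (27, 22) + (17, 33). λ = (33 - 22)/(17 - 27) ≡ 11/31 mod 41. 31⁻¹ ≡ 4 (mod 41), so λ ≡ 3.
  x = λ² - 27 - 17 = 9 - 44 ≡ 6; y = λ·(27 - 6) - 22 ≡ 0. → (6, 0)
3A = (6, 0).
Next 2B:
Repeated addition: build up to 2B.
2B: tangent at (22, 31): λ = (3·22² + 0)/(2·31) ≡ 17/21. 21⁻¹ ≡ 2 (mod 41), so λ ≡ 17·2 ≡ 34.
  x = λ² - 22 - 22 = 1156 - 44 ≡ 5; y = λ·(22 - 5) - 31 ≡ 14. → (5, 14)
2B = (5, 14).
Finally 3A + 2B:
(6, 0) + (5, 14). λ = (14 - 0)/(5 - 6) ≡ 14/40 mod 41. 40⁻¹ ≡ 40 (mod 41), so λ ≡ 27.
  x = λ² - 6 - 5 = 729 - 11 ≡ 21; y = λ·(6 - 21) - 0 ≡ 5. → (21, 5)

(21, 5)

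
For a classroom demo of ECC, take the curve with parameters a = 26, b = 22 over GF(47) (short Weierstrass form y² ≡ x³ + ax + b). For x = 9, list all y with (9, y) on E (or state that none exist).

none

x³ + 26x + 22 = 985 ≡ 45 (mod 47).
45 is a non-residue mod 47; no y exists.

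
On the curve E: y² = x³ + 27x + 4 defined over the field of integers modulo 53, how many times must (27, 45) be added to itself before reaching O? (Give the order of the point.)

2P: tangent at (27, 45): λ = (3·27² + 27)/(2·45) ≡ 41/37. 37⁻¹ ≡ 43 (mod 53) since 37·43 = 1591 ≡ 1, so λ ≡ 41·43 ≡ 14.
  x = λ² - 27 - 27 = 196 - 54 ≡ 36; y = λ·(27 - 36) - 45 ≡ 41. → (36, 41)
3P: (36, 41) + (27, 45). λ = (45 - 41)/(27 - 36) ≡ 4/44 mod 53. 44⁻¹ ≡ 47 (mod 53) since 44·47 = 2068 ≡ 1, so λ ≡ 29.
  x = λ² - 36 - 27 = 841 - 63 ≡ 36; y = λ·(36 - 36) - 41 ≡ 12. → (36, 12)
4P: (36, 12) + (27, 45). λ = (45 - 12)/(27 - 36) ≡ 33/44 mod 53. 44⁻¹ ≡ 47 (mod 53), so λ ≡ 14.
  x = λ² - 36 - 27 = 196 - 63 ≡ 27; y = λ·(36 - 27) - 12 ≡ 8. → (27, 8)
5P: (27, 8) + (27, 45): same x and y₁ ≡ -y₂, so the sum is O.
5P = O, so the order is 5.

5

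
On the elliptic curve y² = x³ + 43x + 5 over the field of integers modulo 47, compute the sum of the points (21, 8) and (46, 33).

(21, 8) + (46, 33). λ = (33 - 8)/(46 - 21) ≡ 25/25 mod 47. 25⁻¹ ≡ 32 (mod 47), so λ ≡ 1.
  x = λ² - 21 - 46 = 1 - 67 ≡ 28; y = λ·(21 - 28) - 8 ≡ 32. → (28, 32)

(28, 32)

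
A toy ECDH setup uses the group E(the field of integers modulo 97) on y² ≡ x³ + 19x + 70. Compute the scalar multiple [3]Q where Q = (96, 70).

Repeated addition: build up to 3Q.
2Q: tangent at (96, 70): λ = (3·96² + 19)/(2·70) ≡ 22/43. 43⁻¹ ≡ 88 (mod 97), so λ ≡ 22·88 ≡ 93.
  x = λ² - 96 - 96 = 8649 - 192 ≡ 18; y = λ·(96 - 18) - 70 ≡ 6. → (18, 6)
3Q: (18, 6) + (96, 70). λ = (70 - 6)/(96 - 18) ≡ 64/78 mod 97. 78⁻¹ ≡ 51 (mod 97), so λ ≡ 63.
  x = λ² - 18 - 96 = 3969 - 114 ≡ 72; y = λ·(18 - 72) - 6 ≡ 84. → (72, 84)

(72, 84)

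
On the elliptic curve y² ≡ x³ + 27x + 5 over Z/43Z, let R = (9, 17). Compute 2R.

tangent at (9, 17): λ = (3·9² + 27)/(2·17) ≡ 12/34. 34⁻¹ ≡ 19 (mod 43), so λ ≡ 12·19 ≡ 13.
  x = λ² - 9 - 9 = 169 - 18 ≡ 22; y = λ·(9 - 22) - 17 ≡ 29. → (22, 29)

(22, 29)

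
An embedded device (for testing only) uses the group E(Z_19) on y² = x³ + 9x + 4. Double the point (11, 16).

(3, 1)

tangent at (11, 16): λ = (3·11² + 9)/(2·16) ≡ 11/13. 13⁻¹ ≡ 3 (mod 19), so λ ≡ 11·3 ≡ 14.
  x = λ² - 11 - 11 = 196 - 22 ≡ 3; y = λ·(11 - 3) - 16 ≡ 1. → (3, 1)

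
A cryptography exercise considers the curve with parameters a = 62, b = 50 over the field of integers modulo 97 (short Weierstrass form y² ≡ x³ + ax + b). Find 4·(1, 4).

Write Q = (1, 4).
Repeated addition: build up to 4Q.
2Q: tangent at (1, 4): λ = (3·1² + 62)/(2·4) ≡ 65/8. 8⁻¹ ≡ 85 (mod 97), so λ ≡ 65·85 ≡ 93.
  x = λ² - 1 - 1 = 8649 - 2 ≡ 14; y = λ·(1 - 14) - 4 ≡ 48. → (14, 48)
3Q: (14, 48) + (1, 4). λ = (4 - 48)/(1 - 14) ≡ 53/84 mod 97. 84⁻¹ ≡ 82 (mod 97) since 84·82 = 6888 ≡ 1, so λ ≡ 78.
  x = λ² - 14 - 1 = 6084 - 15 ≡ 55; y = λ·(14 - 55) - 48 ≡ 52. → (55, 52)
4Q: (55, 52) + (1, 4). λ = (4 - 52)/(1 - 55) ≡ 49/43 mod 97. 43⁻¹ ≡ 88 (mod 97) since 43·88 = 3784 ≡ 1, so λ ≡ 44.
  x = λ² - 55 - 1 = 1936 - 56 ≡ 37; y = λ·(55 - 37) - 52 ≡ 61. → (37, 61)

(37, 61)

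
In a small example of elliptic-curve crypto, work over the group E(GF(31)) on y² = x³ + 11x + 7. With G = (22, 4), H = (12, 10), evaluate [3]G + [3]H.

(5, 1)

First 3G:
Repeated addition: build up to 3G.
2G: tangent at (22, 4): λ = (3·22² + 11)/(2·4) ≡ 6/8. 8⁻¹ ≡ 4 (mod 31), so λ ≡ 6·4 ≡ 24.
  x = λ² - 22 - 22 = 576 - 44 ≡ 5; y = λ·(22 - 5) - 4 ≡ 1. → (5, 1)
3G: (5, 1) + (22, 4). λ = (4 - 1)/(22 - 5) ≡ 3/17 mod 31. 17⁻¹ ≡ 11 (mod 31), so λ ≡ 2.
  x = λ² - 5 - 22 = 4 - 27 ≡ 8; y = λ·(5 - 8) - 1 ≡ 24. → (8, 24)
3G = (8, 24).
Next 3H:
Repeated addition: build up to 3H.
2H: tangent at (12, 10): λ = (3·12² + 11)/(2·10) ≡ 9/20. 20⁻¹ ≡ 14 (mod 31) since 20·14 = 280 ≡ 1, so λ ≡ 9·14 ≡ 2.
  x = λ² - 12 - 12 = 4 - 24 ≡ 11; y = λ·(12 - 11) - 10 ≡ 23. → (11, 23)
3H: (11, 23) + (12, 10). λ = (10 - 23)/(12 - 11) ≡ 18/1 mod 31. 1⁻¹ ≡ 1 (mod 31), so λ ≡ 18.
  x = λ² - 11 - 12 = 324 - 23 ≡ 22; y = λ·(11 - 22) - 23 ≡ 27. → (22, 27)
3H = (22, 27).
Finally 3G + 3H:
(8, 24) + (22, 27). λ = (27 - 24)/(22 - 8) ≡ 3/14 mod 31. 14⁻¹ ≡ 20 (mod 31) since 14·20 = 280 ≡ 1, so λ ≡ 29.
  x = λ² - 8 - 22 = 841 - 30 ≡ 5; y = λ·(8 - 5) - 24 ≡ 1. → (5, 1)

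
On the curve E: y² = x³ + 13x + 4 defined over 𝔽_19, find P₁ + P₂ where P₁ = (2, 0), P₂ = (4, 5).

(5, 2)

(2, 0) + (4, 5). λ = (5 - 0)/(4 - 2) ≡ 5/2 mod 19. 2⁻¹ ≡ 10 (mod 19), so λ ≡ 12.
  x = λ² - 2 - 4 = 144 - 6 ≡ 5; y = λ·(2 - 5) - 0 ≡ 2. → (5, 2)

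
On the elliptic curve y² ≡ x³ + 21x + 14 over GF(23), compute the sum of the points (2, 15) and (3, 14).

(19, 2)

(2, 15) + (3, 14). λ = (14 - 15)/(3 - 2) ≡ 22/1 mod 23. 1⁻¹ ≡ 1 (mod 23) since 1·1 = 1 ≡ 1, so λ ≡ 22.
  x = λ² - 2 - 3 = 484 - 5 ≡ 19; y = λ·(2 - 19) - 15 ≡ 2. → (19, 2)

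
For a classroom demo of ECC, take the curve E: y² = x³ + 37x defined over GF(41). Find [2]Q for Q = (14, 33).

tangent at (14, 33): λ = (3·14² + 37)/(2·33) ≡ 10/25. 25⁻¹ ≡ 23 (mod 41) since 25·23 = 575 ≡ 1, so λ ≡ 10·23 ≡ 25.
  x = λ² - 14 - 14 = 625 - 28 ≡ 23; y = λ·(14 - 23) - 33 ≡ 29. → (23, 29)

(23, 29)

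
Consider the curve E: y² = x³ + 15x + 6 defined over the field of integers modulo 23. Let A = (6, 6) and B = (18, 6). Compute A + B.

(22, 17)

(6, 6) + (18, 6). λ = (6 - 6)/(18 - 6) ≡ 0/12 mod 23. 12⁻¹ ≡ 2 (mod 23), so λ ≡ 0.
  x = λ² - 6 - 18 = 0 - 24 ≡ 22; y = λ·(6 - 22) - 6 ≡ 17. → (22, 17)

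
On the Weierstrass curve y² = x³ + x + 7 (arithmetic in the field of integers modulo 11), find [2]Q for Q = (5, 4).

tangent at (5, 4): λ = (3·5² + 1)/(2·4) ≡ 10/8. 8⁻¹ ≡ 7 (mod 11) since 8·7 = 56 ≡ 1, so λ ≡ 10·7 ≡ 4.
  x = λ² - 5 - 5 = 16 - 10 ≡ 6; y = λ·(5 - 6) - 4 ≡ 3. → (6, 3)

(6, 3)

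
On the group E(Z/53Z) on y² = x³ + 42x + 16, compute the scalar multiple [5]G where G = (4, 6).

(4, 6)

Repeated addition: build up to 5G.
2G: tangent at (4, 6): λ = (3·4² + 42)/(2·6) ≡ 37/12. 12⁻¹ ≡ 31 (mod 53), so λ ≡ 37·31 ≡ 34.
  x = λ² - 4 - 4 = 1156 - 8 ≡ 35; y = λ·(4 - 35) - 6 ≡ 0. → (35, 0)
3G: (35, 0) + (4, 6). λ = (6 - 0)/(4 - 35) ≡ 6/22 mod 53. 22⁻¹ ≡ 41 (mod 53) since 22·41 = 902 ≡ 1, so λ ≡ 34.
  x = λ² - 35 - 4 = 1156 - 39 ≡ 4; y = λ·(35 - 4) - 0 ≡ 47. → (4, 47)
4G: (4, 47) + (4, 6): same x and y₁ ≡ -y₂, so the sum is the point at infinity.
5G: the point at infinity + (4, 6) = (4, 6) (identity).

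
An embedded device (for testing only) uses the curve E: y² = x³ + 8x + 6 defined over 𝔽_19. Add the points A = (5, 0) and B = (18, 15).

(5, 0) + (18, 15). λ = (15 - 0)/(18 - 5) ≡ 15/13 mod 19. 13⁻¹ ≡ 3 (mod 19) since 13·3 = 39 ≡ 1, so λ ≡ 7.
  x = λ² - 5 - 18 = 49 - 23 ≡ 7; y = λ·(5 - 7) - 0 ≡ 5. → (7, 5)

(7, 5)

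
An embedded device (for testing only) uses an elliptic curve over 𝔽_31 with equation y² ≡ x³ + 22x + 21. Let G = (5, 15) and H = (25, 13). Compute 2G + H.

(4, 7)

First 2G:
Repeated addition: build up to 2G.
2G: tangent at (5, 15): λ = (3·5² + 22)/(2·15) ≡ 4/30. 30⁻¹ ≡ 30 (mod 31), so λ ≡ 4·30 ≡ 27.
  x = λ² - 5 - 5 = 729 - 10 ≡ 6; y = λ·(5 - 6) - 15 ≡ 20. → (6, 20)
2G = (6, 20).
Finally 2G + H:
(6, 20) + (25, 13). λ = (13 - 20)/(25 - 6) ≡ 24/19 mod 31. 19⁻¹ ≡ 18 (mod 31) since 19·18 = 342 ≡ 1, so λ ≡ 29.
  x = λ² - 6 - 25 = 841 - 31 ≡ 4; y = λ·(6 - 4) - 20 ≡ 7. → (4, 7)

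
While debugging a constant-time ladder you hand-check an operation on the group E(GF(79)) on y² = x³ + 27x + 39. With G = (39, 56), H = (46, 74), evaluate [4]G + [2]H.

First 4G:
Repeated addition: build up to 4G.
2G: tangent at (39, 56): λ = (3·39² + 27)/(2·56) ≡ 8/33. 33⁻¹ ≡ 12 (mod 79) since 33·12 = 396 ≡ 1, so λ ≡ 8·12 ≡ 17.
  x = λ² - 39 - 39 = 289 - 78 ≡ 53; y = λ·(39 - 53) - 56 ≡ 22. → (53, 22)
3G: (53, 22) + (39, 56). λ = (56 - 22)/(39 - 53) ≡ 34/65 mod 79. 65⁻¹ ≡ 62 (mod 79), so λ ≡ 54.
  x = λ² - 53 - 39 = 2916 - 92 ≡ 59; y = λ·(53 - 59) - 22 ≡ 49. → (59, 49)
4G: (59, 49) + (39, 56). λ = (56 - 49)/(39 - 59) ≡ 7/59 mod 79. 59⁻¹ ≡ 75 (mod 79), so λ ≡ 51.
  x = λ² - 59 - 39 = 2601 - 98 ≡ 54; y = λ·(59 - 54) - 49 ≡ 48. → (54, 48)
4G = (54, 48).
Next 2H:
Repeated addition: build up to 2H.
2H: tangent at (46, 74): λ = (3·46² + 27)/(2·74) ≡ 55/69. 69⁻¹ ≡ 71 (mod 79), so λ ≡ 55·71 ≡ 34.
  x = λ² - 46 - 46 = 1156 - 92 ≡ 37; y = λ·(46 - 37) - 74 ≡ 74. → (37, 74)
2H = (37, 74).
Finally 4G + 2H:
(54, 48) + (37, 74). λ = (74 - 48)/(37 - 54) ≡ 26/62 mod 79. 62⁻¹ ≡ 65 (mod 79), so λ ≡ 31.
  x = λ² - 54 - 37 = 961 - 91 ≡ 1; y = λ·(54 - 1) - 48 ≡ 15. → (1, 15)

(1, 15)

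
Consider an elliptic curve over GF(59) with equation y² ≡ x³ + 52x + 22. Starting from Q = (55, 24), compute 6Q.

(28, 40)

Double-and-add on 6 = (110)₂. Start with Q = (55, 24) for the leading 1-bit.
double: tangent at (55, 24): λ = (3·55² + 52)/(2·24) ≡ 41/48. 48⁻¹ ≡ 16 (mod 59), so λ ≡ 41·16 ≡ 7.
  x = λ² - 55 - 55 = 49 - 110 ≡ 57; y = λ·(55 - 57) - 24 ≡ 21. → (57, 21)
add Q: (57, 21) + (55, 24). λ = (24 - 21)/(55 - 57) ≡ 3/57 mod 59. 57⁻¹ ≡ 29 (mod 59), so λ ≡ 28.
  x = λ² - 57 - 55 = 784 - 112 ≡ 23; y = λ·(57 - 23) - 21 ≡ 46. → (23, 46)
double: tangent at (23, 46): λ = (3·23² + 52)/(2·46) ≡ 46/33. 33⁻¹ ≡ 34 (mod 59) since 33·34 = 1122 ≡ 1, so λ ≡ 46·34 ≡ 30.
  x = λ² - 23 - 23 = 900 - 46 ≡ 28; y = λ·(23 - 28) - 46 ≡ 40. → (28, 40)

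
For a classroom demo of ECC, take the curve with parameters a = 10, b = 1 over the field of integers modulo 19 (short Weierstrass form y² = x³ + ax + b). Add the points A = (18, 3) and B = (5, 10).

(18, 3) + (5, 10). λ = (10 - 3)/(5 - 18) ≡ 7/6 mod 19. 6⁻¹ ≡ 16 (mod 19) since 6·16 = 96 ≡ 1, so λ ≡ 17.
  x = λ² - 18 - 5 = 289 - 23 ≡ 0; y = λ·(18 - 0) - 3 ≡ 18. → (0, 18)

(0, 18)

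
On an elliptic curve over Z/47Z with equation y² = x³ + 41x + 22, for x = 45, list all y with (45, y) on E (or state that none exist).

x³ + 41x + 22 = 92992 ≡ 26 (mod 47).
26 is a non-residue mod 47; no y exists.

none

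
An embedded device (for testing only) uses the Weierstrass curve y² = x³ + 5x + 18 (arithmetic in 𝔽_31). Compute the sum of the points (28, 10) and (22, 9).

(28, 10) + (22, 9). λ = (9 - 10)/(22 - 28) ≡ 30/25 mod 31. 25⁻¹ ≡ 5 (mod 31), so λ ≡ 26.
  x = λ² - 28 - 22 = 676 - 50 ≡ 6; y = λ·(28 - 6) - 10 ≡ 4. → (6, 4)

(6, 4)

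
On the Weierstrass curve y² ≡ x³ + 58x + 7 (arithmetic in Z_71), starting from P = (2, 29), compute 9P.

(70, 44)

Repeated addition: build up to 9P.
2P: tangent at (2, 29): λ = (3·2² + 58)/(2·29) ≡ 70/58. 58⁻¹ ≡ 60 (mod 71) since 58·60 = 3480 ≡ 1, so λ ≡ 70·60 ≡ 11.
  x = λ² - 2 - 2 = 121 - 4 ≡ 46; y = λ·(2 - 46) - 29 ≡ 55. → (46, 55)
3P: (46, 55) + (2, 29). λ = (29 - 55)/(2 - 46) ≡ 45/27 mod 71. 27⁻¹ ≡ 50 (mod 71), so λ ≡ 49.
  x = λ² - 46 - 2 = 2401 - 48 ≡ 10; y = λ·(46 - 10) - 55 ≡ 5. → (10, 5)
4P: (10, 5) + (2, 29). λ = (29 - 5)/(2 - 10) ≡ 24/63 mod 71. 63⁻¹ ≡ 62 (mod 71), so λ ≡ 68.
  x = λ² - 10 - 2 = 4624 - 12 ≡ 68; y = λ·(10 - 68) - 5 ≡ 27. → (68, 27)
5P: (68, 27) + (2, 29). λ = (29 - 27)/(2 - 68) ≡ 2/5 mod 71. 5⁻¹ ≡ 57 (mod 71) since 5·57 = 285 ≡ 1, so λ ≡ 43.
  x = λ² - 68 - 2 = 1849 - 70 ≡ 4; y = λ·(68 - 4) - 27 ≡ 27. → (4, 27)
6P: (4, 27) + (2, 29). λ = (29 - 27)/(2 - 4) ≡ 2/69 mod 71. 69⁻¹ ≡ 35 (mod 71), so λ ≡ 70.
  x = λ² - 4 - 2 = 4900 - 6 ≡ 66; y = λ·(4 - 66) - 27 ≡ 35. → (66, 35)
7P: (66, 35) + (2, 29). λ = (29 - 35)/(2 - 66) ≡ 65/7 mod 71. 7⁻¹ ≡ 61 (mod 71), so λ ≡ 60.
  x = λ² - 66 - 2 = 3600 - 68 ≡ 53; y = λ·(66 - 53) - 35 ≡ 35. → (53, 35)
8P: (53, 35) + (2, 29). λ = (29 - 35)/(2 - 53) ≡ 65/20 mod 71. 20⁻¹ ≡ 32 (mod 71) since 20·32 = 640 ≡ 1, so λ ≡ 21.
  x = λ² - 53 - 2 = 441 - 55 ≡ 31; y = λ·(53 - 31) - 35 ≡ 1. → (31, 1)
9P: (31, 1) + (2, 29). λ = (29 - 1)/(2 - 31) ≡ 28/42 mod 71. 42⁻¹ ≡ 22 (mod 71), so λ ≡ 48.
  x = λ² - 31 - 2 = 2304 - 33 ≡ 70; y = λ·(31 - 70) - 1 ≡ 44. → (70, 44)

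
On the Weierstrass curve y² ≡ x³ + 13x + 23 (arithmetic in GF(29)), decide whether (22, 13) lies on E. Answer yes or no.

yes

y² = 13² ≡ 24; x³ + 13x + 23 = 10957 ≡ 24 (mod 29). 24 = 24.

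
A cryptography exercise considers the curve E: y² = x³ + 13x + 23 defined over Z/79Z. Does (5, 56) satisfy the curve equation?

yes

y² = 56² ≡ 55; x³ + 13x + 23 = 213 ≡ 55 (mod 79). 55 = 55.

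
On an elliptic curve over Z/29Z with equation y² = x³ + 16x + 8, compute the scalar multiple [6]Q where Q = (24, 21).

(7, 12)

Repeated addition: build up to 6Q.
2Q: tangent at (24, 21): λ = (3·24² + 16)/(2·21) ≡ 4/13. 13⁻¹ ≡ 9 (mod 29), so λ ≡ 4·9 ≡ 7.
  x = λ² - 24 - 24 = 49 - 48 ≡ 1; y = λ·(24 - 1) - 21 ≡ 24. → (1, 24)
3Q: (1, 24) + (24, 21). λ = (21 - 24)/(24 - 1) ≡ 26/23 mod 29. 23⁻¹ ≡ 24 (mod 29), so λ ≡ 15.
  x = λ² - 1 - 24 = 225 - 25 ≡ 26; y = λ·(1 - 26) - 24 ≡ 7. → (26, 7)
4Q: (26, 7) + (24, 21). λ = (21 - 7)/(24 - 26) ≡ 14/27 mod 29. 27⁻¹ ≡ 14 (mod 29), so λ ≡ 22.
  x = λ² - 26 - 24 = 484 - 50 ≡ 28; y = λ·(26 - 28) - 7 ≡ 7. → (28, 7)
5Q: (28, 7) + (24, 21). λ = (21 - 7)/(24 - 28) ≡ 14/25 mod 29. 25⁻¹ ≡ 7 (mod 29) since 25·7 = 175 ≡ 1, so λ ≡ 11.
  x = λ² - 28 - 24 = 121 - 52 ≡ 11; y = λ·(28 - 11) - 7 ≡ 6. → (11, 6)
6Q: (11, 6) + (24, 21). λ = (21 - 6)/(24 - 11) ≡ 15/13 mod 29. 13⁻¹ ≡ 9 (mod 29), so λ ≡ 19.
  x = λ² - 11 - 24 = 361 - 35 ≡ 7; y = λ·(11 - 7) - 6 ≡ 12. → (7, 12)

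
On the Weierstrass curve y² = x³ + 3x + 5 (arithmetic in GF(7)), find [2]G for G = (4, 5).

(1, 4)

tangent at (4, 5): λ = (3·4² + 3)/(2·5) ≡ 2/3. 3⁻¹ ≡ 5 (mod 7), so λ ≡ 2·5 ≡ 3.
  x = λ² - 4 - 4 = 9 - 8 ≡ 1; y = λ·(4 - 1) - 5 ≡ 4. → (1, 4)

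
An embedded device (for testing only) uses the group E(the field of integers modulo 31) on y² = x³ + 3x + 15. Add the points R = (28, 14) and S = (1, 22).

(6, 30)

(28, 14) + (1, 22). λ = (22 - 14)/(1 - 28) ≡ 8/4 mod 31. 4⁻¹ ≡ 8 (mod 31) since 4·8 = 32 ≡ 1, so λ ≡ 2.
  x = λ² - 28 - 1 = 4 - 29 ≡ 6; y = λ·(28 - 6) - 14 ≡ 30. → (6, 30)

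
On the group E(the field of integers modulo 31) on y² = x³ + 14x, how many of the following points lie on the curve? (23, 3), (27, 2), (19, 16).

(23, 3): 3² ≡ 9, rhs ≡ 27 → off.
(27, 2): 2² ≡ 4, rhs ≡ 4 → on.
(19, 16): 16² ≡ 8, rhs ≡ 26 → off.

1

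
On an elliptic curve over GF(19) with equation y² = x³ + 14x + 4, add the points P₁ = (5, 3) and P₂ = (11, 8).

(5, 3) + (11, 8). λ = (8 - 3)/(11 - 5) ≡ 5/6 mod 19. 6⁻¹ ≡ 16 (mod 19) since 6·16 = 96 ≡ 1, so λ ≡ 4.
  x = λ² - 5 - 11 = 16 - 16 ≡ 0; y = λ·(5 - 0) - 3 ≡ 17. → (0, 17)

(0, 17)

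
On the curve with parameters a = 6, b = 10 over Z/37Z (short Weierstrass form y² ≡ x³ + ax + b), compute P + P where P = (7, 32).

tangent at (7, 32): λ = (3·7² + 6)/(2·32) ≡ 5/27. 27⁻¹ ≡ 11 (mod 37), so λ ≡ 5·11 ≡ 18.
  x = λ² - 7 - 7 = 324 - 14 ≡ 14; y = λ·(7 - 14) - 32 ≡ 27. → (14, 27)

(14, 27)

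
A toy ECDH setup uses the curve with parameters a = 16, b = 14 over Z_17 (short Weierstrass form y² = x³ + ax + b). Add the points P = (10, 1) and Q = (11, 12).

(15, 12)

(10, 1) + (11, 12). λ = (12 - 1)/(11 - 10) ≡ 11/1 mod 17. 1⁻¹ ≡ 1 (mod 17) since 1·1 = 1 ≡ 1, so λ ≡ 11.
  x = λ² - 10 - 11 = 121 - 21 ≡ 15; y = λ·(10 - 15) - 1 ≡ 12. → (15, 12)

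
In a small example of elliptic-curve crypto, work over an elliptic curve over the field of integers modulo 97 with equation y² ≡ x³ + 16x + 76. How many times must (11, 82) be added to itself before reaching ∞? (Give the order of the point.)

10

2P: tangent at (11, 82): λ = (3·11² + 16)/(2·82) ≡ 88/67. 67⁻¹ ≡ 42 (mod 97), so λ ≡ 88·42 ≡ 10.
  x = λ² - 11 - 11 = 100 - 22 ≡ 78; y = λ·(11 - 78) - 82 ≡ 24. → (78, 24)
3P: (78, 24) + (11, 82). λ = (82 - 24)/(11 - 78) ≡ 58/30 mod 97. 30⁻¹ ≡ 55 (mod 97), so λ ≡ 86.
  x = λ² - 78 - 11 = 7396 - 89 ≡ 32; y = λ·(78 - 32) - 24 ≡ 52. → (32, 52)
4P: (32, 52) + (11, 82). λ = (82 - 52)/(11 - 32) ≡ 30/76 mod 97. 76⁻¹ ≡ 60 (mod 97), so λ ≡ 54.
  x = λ² - 32 - 11 = 2916 - 43 ≡ 60; y = λ·(32 - 60) - 52 ≡ 85. → (60, 85)
5P: (60, 85) + (11, 82). λ = (82 - 85)/(11 - 60) ≡ 94/48 mod 97. 48⁻¹ ≡ 95 (mod 97), so λ ≡ 6.
  x = λ² - 60 - 11 = 36 - 71 ≡ 62; y = λ·(60 - 62) - 85 ≡ 0. → (62, 0)
6P: (62, 0) + (11, 82). λ = (82 - 0)/(11 - 62) ≡ 82/46 mod 97. 46⁻¹ ≡ 19 (mod 97) since 46·19 = 874 ≡ 1, so λ ≡ 6.
  x = λ² - 62 - 11 = 36 - 73 ≡ 60; y = λ·(62 - 60) - 0 ≡ 12. → (60, 12)
7P: (60, 12) + (11, 82). λ = (82 - 12)/(11 - 60) ≡ 70/48 mod 97. 48⁻¹ ≡ 95 (mod 97) since 48·95 = 4560 ≡ 1, so λ ≡ 54.
  x = λ² - 60 - 11 = 2916 - 71 ≡ 32; y = λ·(60 - 32) - 12 ≡ 45. → (32, 45)
8P: (32, 45) + (11, 82). λ = (82 - 45)/(11 - 32) ≡ 37/76 mod 97. 76⁻¹ ≡ 60 (mod 97), so λ ≡ 86.
  x = λ² - 32 - 11 = 7396 - 43 ≡ 78; y = λ·(32 - 78) - 45 ≡ 73. → (78, 73)
9P: (78, 73) + (11, 82). λ = (82 - 73)/(11 - 78) ≡ 9/30 mod 97. 30⁻¹ ≡ 55 (mod 97), so λ ≡ 10.
  x = λ² - 78 - 11 = 100 - 89 ≡ 11; y = λ·(78 - 11) - 73 ≡ 15. → (11, 15)
10P: (11, 15) + (11, 82): same x and y₁ ≡ -y₂, so the sum is ∞.
10P = ∞, so the order is 10.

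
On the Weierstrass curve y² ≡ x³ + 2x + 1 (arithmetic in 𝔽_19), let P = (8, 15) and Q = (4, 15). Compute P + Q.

(8, 15) + (4, 15). λ = (15 - 15)/(4 - 8) ≡ 0/15 mod 19. 15⁻¹ ≡ 14 (mod 19) since 15·14 = 210 ≡ 1, so λ ≡ 0.
  x = λ² - 8 - 4 = 0 - 12 ≡ 7; y = λ·(8 - 7) - 15 ≡ 4. → (7, 4)

(7, 4)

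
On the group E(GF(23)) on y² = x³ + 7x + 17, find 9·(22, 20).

(2, 19)

Write Q = (22, 20).
Double-and-add on 9 = (1001)₂. Start with Q = (22, 20) for the leading 1-bit.
double: tangent at (22, 20): λ = (3·22² + 7)/(2·20) ≡ 10/17. 17⁻¹ ≡ 19 (mod 23), so λ ≡ 10·19 ≡ 6.
  x = λ² - 22 - 22 = 36 - 44 ≡ 15; y = λ·(22 - 15) - 20 ≡ 22. → (15, 22)
double: tangent at (15, 22): λ = (3·15² + 7)/(2·22) ≡ 15/21. 21⁻¹ ≡ 11 (mod 23) since 21·11 = 231 ≡ 1, so λ ≡ 15·11 ≡ 4.
  x = λ² - 15 - 15 = 16 - 30 ≡ 9; y = λ·(15 - 9) - 22 ≡ 2. → (9, 2)
double: tangent at (9, 2): λ = (3·9² + 7)/(2·2) ≡ 20/4. 4⁻¹ ≡ 6 (mod 23) since 4·6 = 24 ≡ 1, so λ ≡ 20·6 ≡ 5.
  x = λ² - 9 - 9 = 25 - 18 ≡ 7; y = λ·(9 - 7) - 2 ≡ 8. → (7, 8)
add Q: (7, 8) + (22, 20). λ = (20 - 8)/(22 - 7) ≡ 12/15 mod 23. 15⁻¹ ≡ 20 (mod 23) since 15·20 = 300 ≡ 1, so λ ≡ 10.
  x = λ² - 7 - 22 = 100 - 29 ≡ 2; y = λ·(7 - 2) - 8 ≡ 19. → (2, 19)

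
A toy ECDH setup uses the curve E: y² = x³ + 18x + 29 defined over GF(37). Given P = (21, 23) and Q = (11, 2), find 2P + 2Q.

First 2P:
Repeated addition: build up to 2P.
2P: tangent at (21, 23): λ = (3·21² + 18)/(2·23) ≡ 9/9. 9⁻¹ ≡ 33 (mod 37), so λ ≡ 9·33 ≡ 1.
  x = λ² - 21 - 21 = 1 - 42 ≡ 33; y = λ·(21 - 33) - 23 ≡ 2. → (33, 2)
2P = (33, 2).
Next 2Q:
Repeated addition: build up to 2Q.
2Q: tangent at (11, 2): λ = (3·11² + 18)/(2·2) ≡ 11/4. 4⁻¹ ≡ 28 (mod 37), so λ ≡ 11·28 ≡ 12.
  x = λ² - 11 - 11 = 144 - 22 ≡ 11; y = λ·(11 - 11) - 2 ≡ 35. → (11, 35)
2Q = (11, 35).
Finally 2P + 2Q:
(33, 2) + (11, 35). λ = (35 - 2)/(11 - 33) ≡ 33/15 mod 37. 15⁻¹ ≡ 5 (mod 37) since 15·5 = 75 ≡ 1, so λ ≡ 17.
  x = λ² - 33 - 11 = 289 - 44 ≡ 23; y = λ·(33 - 23) - 2 ≡ 20. → (23, 20)

(23, 20)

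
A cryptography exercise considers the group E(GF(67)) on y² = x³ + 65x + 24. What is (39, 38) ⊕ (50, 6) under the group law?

(59, 8)

(39, 38) + (50, 6). λ = (6 - 38)/(50 - 39) ≡ 35/11 mod 67. 11⁻¹ ≡ 61 (mod 67), so λ ≡ 58.
  x = λ² - 39 - 50 = 3364 - 89 ≡ 59; y = λ·(39 - 59) - 38 ≡ 8. → (59, 8)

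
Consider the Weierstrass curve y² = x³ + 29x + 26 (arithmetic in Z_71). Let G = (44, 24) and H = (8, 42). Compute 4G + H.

(68, 57)

First 4G:
Repeated addition: build up to 4G.
2G: tangent at (44, 24): λ = (3·44² + 29)/(2·24) ≡ 15/48. 48⁻¹ ≡ 37 (mod 71), so λ ≡ 15·37 ≡ 58.
  x = λ² - 44 - 44 = 3364 - 88 ≡ 10; y = λ·(44 - 10) - 24 ≡ 31. → (10, 31)
3G: (10, 31) + (44, 24). λ = (24 - 31)/(44 - 10) ≡ 64/34 mod 71. 34⁻¹ ≡ 23 (mod 71), so λ ≡ 52.
  x = λ² - 10 - 44 = 2704 - 54 ≡ 23; y = λ·(10 - 23) - 31 ≡ 3. → (23, 3)
4G: (23, 3) + (44, 24). λ = (24 - 3)/(44 - 23) ≡ 21/21 mod 71. 21⁻¹ ≡ 44 (mod 71) since 21·44 = 924 ≡ 1, so λ ≡ 1.
  x = λ² - 23 - 44 = 1 - 67 ≡ 5; y = λ·(23 - 5) - 3 ≡ 15. → (5, 15)
4G = (5, 15).
Finally 4G + H:
(5, 15) + (8, 42). λ = (42 - 15)/(8 - 5) ≡ 27/3 mod 71. 3⁻¹ ≡ 24 (mod 71), so λ ≡ 9.
  x = λ² - 5 - 8 = 81 - 13 ≡ 68; y = λ·(5 - 68) - 15 ≡ 57. → (68, 57)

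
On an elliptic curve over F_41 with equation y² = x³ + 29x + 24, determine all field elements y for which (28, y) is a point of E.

19, 22

x³ + 29x + 24 = 22788 ≡ 33 (mod 41).
Square roots of 33 mod 41: 19 and 22 (since 19² = 361 ≡ 33).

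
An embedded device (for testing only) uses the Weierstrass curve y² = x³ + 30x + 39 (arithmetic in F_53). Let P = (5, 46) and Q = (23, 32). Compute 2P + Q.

First 2P:
Repeated addition: build up to 2P.
2P: tangent at (5, 46): λ = (3·5² + 30)/(2·46) ≡ 52/39. 39⁻¹ ≡ 34 (mod 53), so λ ≡ 52·34 ≡ 19.
  x = λ² - 5 - 5 = 361 - 10 ≡ 33; y = λ·(5 - 33) - 46 ≡ 5. → (33, 5)
2P = (33, 5).
Finally 2P + Q:
(33, 5) + (23, 32). λ = (32 - 5)/(23 - 33) ≡ 27/43 mod 53. 43⁻¹ ≡ 37 (mod 53) since 43·37 = 1591 ≡ 1, so λ ≡ 45.
  x = λ² - 33 - 23 = 2025 - 56 ≡ 8; y = λ·(33 - 8) - 5 ≡ 7. → (8, 7)

(8, 7)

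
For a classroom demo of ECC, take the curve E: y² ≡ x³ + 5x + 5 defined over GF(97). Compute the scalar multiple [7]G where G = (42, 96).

Double-and-add on 7 = (111)₂. Start with G = (42, 96) for the leading 1-bit.
double: tangent at (42, 96): λ = (3·42² + 5)/(2·96) ≡ 59/95. 95⁻¹ ≡ 48 (mod 97) since 95·48 = 4560 ≡ 1, so λ ≡ 59·48 ≡ 19.
  x = λ² - 42 - 42 = 361 - 84 ≡ 83; y = λ·(42 - 83) - 96 ≡ 95. → (83, 95)
add G: (83, 95) + (42, 96). λ = (96 - 95)/(42 - 83) ≡ 1/56 mod 97. 56⁻¹ ≡ 26 (mod 97) since 56·26 = 1456 ≡ 1, so λ ≡ 26.
  x = λ² - 83 - 42 = 676 - 125 ≡ 66; y = λ·(83 - 66) - 95 ≡ 56. → (66, 56)
double: tangent at (66, 56): λ = (3·66² + 5)/(2·56) ≡ 75/15. 15⁻¹ ≡ 13 (mod 97), so λ ≡ 75·13 ≡ 5.
  x = λ² - 66 - 66 = 25 - 132 ≡ 87; y = λ·(66 - 87) - 56 ≡ 33. → (87, 33)
add G: (87, 33) + (42, 96). λ = (96 - 33)/(42 - 87) ≡ 63/52 mod 97. 52⁻¹ ≡ 28 (mod 97) since 52·28 = 1456 ≡ 1, so λ ≡ 18.
  x = λ² - 87 - 42 = 324 - 129 ≡ 1; y = λ·(87 - 1) - 33 ≡ 60. → (1, 60)

(1, 60)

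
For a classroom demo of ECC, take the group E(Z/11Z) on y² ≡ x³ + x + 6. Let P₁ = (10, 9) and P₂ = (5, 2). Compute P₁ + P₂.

(5, 9)

(10, 9) + (5, 2). λ = (2 - 9)/(5 - 10) ≡ 4/6 mod 11. 6⁻¹ ≡ 2 (mod 11), so λ ≡ 8.
  x = λ² - 10 - 5 = 64 - 15 ≡ 5; y = λ·(10 - 5) - 9 ≡ 9. → (5, 9)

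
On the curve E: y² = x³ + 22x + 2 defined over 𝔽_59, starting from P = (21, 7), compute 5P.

Double-and-add on 5 = (101)₂. Start with P = (21, 7) for the leading 1-bit.
double: tangent at (21, 7): λ = (3·21² + 22)/(2·7) ≡ 47/14. 14⁻¹ ≡ 38 (mod 59), so λ ≡ 47·38 ≡ 16.
  x = λ² - 21 - 21 = 256 - 42 ≡ 37; y = λ·(21 - 37) - 7 ≡ 32. → (37, 32)
double: tangent at (37, 32): λ = (3·37² + 22)/(2·32) ≡ 58/5. 5⁻¹ ≡ 12 (mod 59), so λ ≡ 58·12 ≡ 47.
  x = λ² - 37 - 37 = 2209 - 74 ≡ 11; y = λ·(37 - 11) - 32 ≡ 10. → (11, 10)
add P: (11, 10) + (21, 7). λ = (7 - 10)/(21 - 11) ≡ 56/10 mod 59. 10⁻¹ ≡ 6 (mod 59), so λ ≡ 41.
  x = λ² - 11 - 21 = 1681 - 32 ≡ 56; y = λ·(11 - 56) - 10 ≡ 33. → (56, 33)

(56, 33)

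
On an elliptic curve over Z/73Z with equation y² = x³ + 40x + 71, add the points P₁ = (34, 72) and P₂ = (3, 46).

(68, 29)

(34, 72) + (3, 46). λ = (46 - 72)/(3 - 34) ≡ 47/42 mod 73. 42⁻¹ ≡ 40 (mod 73), so λ ≡ 55.
  x = λ² - 34 - 3 = 3025 - 37 ≡ 68; y = λ·(34 - 68) - 72 ≡ 29. → (68, 29)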